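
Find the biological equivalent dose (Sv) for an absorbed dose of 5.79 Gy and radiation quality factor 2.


H = D * Q
H = 5.79 * 2
H = 11.580 Sv

11.580


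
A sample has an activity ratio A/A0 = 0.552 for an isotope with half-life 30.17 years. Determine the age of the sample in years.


lambda = ln(2) / t_half = ln(2) / 30.17 = 0.02297472 /yr
t = -ln(A/A0) / lambda
t = -ln(0.552) / 0.02297472
t = 25.864 yr

25.864


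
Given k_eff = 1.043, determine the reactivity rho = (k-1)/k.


rho = (k_eff - 1) / k_eff
rho = (1.043 - 1) / 1.043
rho = 0.041227

0.041227


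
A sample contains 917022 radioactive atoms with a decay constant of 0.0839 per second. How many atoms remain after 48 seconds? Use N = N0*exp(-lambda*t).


N = N0 * exp(-lambda * t)
N = 917022 * exp(-0.0839 * 48)
N = 16345

16345


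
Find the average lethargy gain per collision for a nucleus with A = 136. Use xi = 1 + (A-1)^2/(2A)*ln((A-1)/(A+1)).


xi = 1 + (A-1)^2/(2A) * ln((A-1)/(A+1))
xi = 1 + (136-1)^2/(2*136) * ln((136-1)/(136 +1))
xi = 0.014634

0.014634


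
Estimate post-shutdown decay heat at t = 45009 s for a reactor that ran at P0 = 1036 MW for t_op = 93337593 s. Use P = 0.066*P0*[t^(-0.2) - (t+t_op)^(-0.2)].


P/P0 = 0.066 * [t^(-0.2) - (t + t_op)^(-0.2)]
P/P0 = 0.066 * [45009^(-0.2) - (45009 + 93337593)^(-0.2)]
P/P0 = 0.066 * [0.1173114 - 0.02546518] = 0.006061851
P = 1036 * 0.006061851 = 6.2801 MW

6.2801


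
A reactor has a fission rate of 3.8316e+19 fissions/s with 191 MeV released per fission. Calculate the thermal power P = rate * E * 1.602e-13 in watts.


P = fission_rate * E_MeV * 1.602e-13
P = 3.8316e+19 * 191 * 1.602e-13
P = 1.1724e+09 W

1.1724e+09


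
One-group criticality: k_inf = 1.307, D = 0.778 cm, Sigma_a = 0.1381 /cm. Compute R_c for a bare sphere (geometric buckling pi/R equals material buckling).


L^2 = D / Sigma_a = 0.778 / 0.1381 = 5.633599 cm^2
B_m^2 = (k_inf - 1) / L^2 = (1.307 - 1) / 5.633599 = 0.05449447 /cm^2
For a bare sphere: B_g = pi/R, so R_c = pi / sqrt(B_m^2)
R_c = pi / sqrt(0.05449447) = 13.458 cm

13.458


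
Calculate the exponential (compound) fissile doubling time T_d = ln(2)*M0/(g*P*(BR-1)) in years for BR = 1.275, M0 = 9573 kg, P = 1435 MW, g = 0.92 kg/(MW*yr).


Breeding gain G = BR - 1 = 1.275 - 1 = 0.275
Fissile production rate = g * P * G = 0.92 * 1435 * 0.275 = 363.055 kg/yr
T_d = ln(2) * M0 / (g * P * G)
T_d = ln(2) * 9573 / 363.055 = 18.277 yr

18.277


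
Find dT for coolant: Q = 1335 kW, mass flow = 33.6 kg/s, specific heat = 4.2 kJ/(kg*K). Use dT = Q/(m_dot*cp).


dT = Q / (m_dot * cp)
dT = 1335 / (33.6 * 4.2)
dT = 9.4600 C

9.4600


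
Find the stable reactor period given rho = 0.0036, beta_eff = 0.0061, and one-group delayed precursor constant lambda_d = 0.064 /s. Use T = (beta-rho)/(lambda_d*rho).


T = (beta - rho) / (lambda_d * rho)
T = (0.0061 - 0.0036) / (0.064 * 0.0036)
T = 10.851 s

10.851


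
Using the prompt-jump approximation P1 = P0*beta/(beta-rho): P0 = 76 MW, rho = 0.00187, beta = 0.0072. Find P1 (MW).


P1/P0 = beta / (beta - rho)
P1/P0 = 0.0072 / (0.0072 - 0.00187) = 1.350844
P1 = 76 * 1.350844 = 102.66 MW

102.66


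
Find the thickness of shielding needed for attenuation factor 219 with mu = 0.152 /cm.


x = ln(factor) / mu
x = ln(219) / 0.152
x = 35.454 cm

35.454


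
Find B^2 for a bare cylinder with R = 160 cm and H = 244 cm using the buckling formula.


B^2 = (2.405/R)^2 + (pi/H)^2
B^2 = (2.405/160)^2 + (pi/244)^2
B^2 = 3.9171e-04 /cm^2

3.9171e-04


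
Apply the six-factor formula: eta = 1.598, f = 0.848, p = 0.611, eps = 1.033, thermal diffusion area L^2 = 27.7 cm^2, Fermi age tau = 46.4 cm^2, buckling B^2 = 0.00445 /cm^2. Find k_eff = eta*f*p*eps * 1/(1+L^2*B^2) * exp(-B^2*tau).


k_inf = eta*f*p*eps = 1.598*0.848*0.611*1.033 = 0.8552915
P_TNL = 1/(1 + L^2*B^2) = 1/(1 + 27.7*0.00445) = 0.8902619
P_FNL = exp(-B^2*tau) = exp(-0.00445*46.4) = 0.8134425
k_eff = k_inf * P_TNL * P_FNL = 0.8552915 * 0.8902619 * 0.8134425
k_eff = 0.61938

0.61938


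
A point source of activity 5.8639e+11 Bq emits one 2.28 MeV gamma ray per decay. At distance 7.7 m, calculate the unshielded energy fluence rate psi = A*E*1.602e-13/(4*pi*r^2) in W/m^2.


psi = A * E * 1.602e-13 / (4*pi*r^2)
psi = 5.8639e+11 * 2.28 * 1.602e-13 / (4*pi*7.7^2)
psi = 2.8747e-04 W/m^2

2.8747e-04


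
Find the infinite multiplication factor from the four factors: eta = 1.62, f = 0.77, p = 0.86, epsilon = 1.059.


k_inf = eta * f * p * epsilon
k_inf = 1.62 * 0.77 * 0.86 * 1.059
k_inf = 1.1361

1.1361


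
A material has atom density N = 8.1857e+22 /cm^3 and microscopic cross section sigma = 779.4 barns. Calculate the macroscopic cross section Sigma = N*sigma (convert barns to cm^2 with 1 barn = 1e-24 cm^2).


Sigma = N * sigma_barns * 1e-24
Sigma = 8.1857e+22 * 779.4 * 1e-24
Sigma = 63.799 /cm

63.799


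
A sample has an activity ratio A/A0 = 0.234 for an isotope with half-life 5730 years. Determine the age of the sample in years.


lambda = ln(2) / t_half = ln(2) / 5730 = 1.209681e-04 /yr
t = -ln(A/A0) / lambda
t = -ln(0.234) / 1.209681e-04
t = 12007 yr

12007


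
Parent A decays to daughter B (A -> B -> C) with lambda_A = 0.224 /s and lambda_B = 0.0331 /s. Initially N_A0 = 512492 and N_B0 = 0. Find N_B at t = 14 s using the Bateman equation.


N_B(t) = lambda_A * N_A0 / (lambda_B - lambda_A) * [exp(-lambda_A*t) - exp(-lambda_B*t)]
exp(-0.224*14) = 0.04345628; exp(-0.0331*14) = 0.6291409
N_B = 0.224 * 512492 / (0.0331 - 0.224) * (0.04345628 - 0.6291409)
N_B = 352203

352203


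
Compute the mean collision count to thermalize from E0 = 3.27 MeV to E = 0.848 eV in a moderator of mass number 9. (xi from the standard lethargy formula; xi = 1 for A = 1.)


xi = 1 + (A-1)^2/(2A)*ln((A-1)/(A+1)) = 0.2066007 (for A = 9)
n = ln(E0/E) / xi
n = ln(3.27e6 / 0.848) / 0.2066007
n = ln(3.856132e+06) / 0.2066007 = 73.403

73.403


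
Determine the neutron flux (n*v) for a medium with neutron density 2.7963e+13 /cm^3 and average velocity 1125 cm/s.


phi = n * v
phi = 2.7963e+13 * 1125
phi = 3.1458e+16 /cm^2/s

3.1458e+16


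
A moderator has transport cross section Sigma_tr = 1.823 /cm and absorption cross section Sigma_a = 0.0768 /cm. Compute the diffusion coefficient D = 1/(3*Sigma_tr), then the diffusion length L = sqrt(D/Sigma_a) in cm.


D = 1 / (3 * Sigma_tr) = 1 / (3 * 1.823) = 0.1828488 cm
L = sqrt(D / Sigma_a)
L = sqrt(0.1828488 / 0.0768)
L = 1.5430 cm

1.5430


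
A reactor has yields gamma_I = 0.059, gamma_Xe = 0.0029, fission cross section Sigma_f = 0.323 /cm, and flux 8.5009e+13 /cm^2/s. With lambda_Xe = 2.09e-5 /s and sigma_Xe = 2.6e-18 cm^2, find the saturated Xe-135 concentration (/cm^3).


Xe_eq = (gamma_I + gamma_Xe) * Sigma_f * phi / (lambda_Xe + sigma_Xe * phi)
Numerator = (0.059 + 0.0029) * 0.323 * 8.5009e+13 = 1.699644e+12
Denominator = 2.09e-5 + 2.6e-18 * 8.5009e+13 = 2.419234e-04
Xe_eq = 1.699644e+12 / 2.419234e-04 = 7.0255e+15 /cm^3

7.0255e+15


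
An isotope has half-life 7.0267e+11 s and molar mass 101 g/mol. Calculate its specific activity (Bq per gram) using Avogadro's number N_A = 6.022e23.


lambda = ln(2) / t_half = ln(2) / 7.0267e+11 = 9.864477e-13 /s
SA = lambda * N_A / M
SA = 9.864477e-13 * 6.022e23 / 101
SA = 5.8816e+09 Bq/g

5.8816e+09


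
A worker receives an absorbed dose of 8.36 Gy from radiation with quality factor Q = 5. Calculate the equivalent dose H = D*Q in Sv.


H = D * Q
H = 8.36 * 5
H = 41.800 Sv

41.800


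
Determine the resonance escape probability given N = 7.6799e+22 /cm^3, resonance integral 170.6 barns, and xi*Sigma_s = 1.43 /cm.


p = exp(-N * I * 1e-24 / (xi*Sigma_s))
p = exp(-7.6799e+22 * 170.6 * 1e-24 / 1.43)
p = 1.0493e-04

1.0493e-04


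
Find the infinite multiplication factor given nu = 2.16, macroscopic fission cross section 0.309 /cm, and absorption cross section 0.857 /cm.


k_inf = nu * Sigma_f / Sigma_a
k_inf = 2.16 * 0.309 / 0.857
k_inf = 0.77881

0.77881


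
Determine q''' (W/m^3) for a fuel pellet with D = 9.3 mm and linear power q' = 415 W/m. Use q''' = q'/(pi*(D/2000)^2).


r = D / 2 / 1000 = 9.3 / 2 / 1000 = 0.00465 m
q''' = q' / (pi * r^2)
q''' = 415 / (pi * 0.00465^2)
q''' = 6.1093e+06 W/m^3

6.1093e+06


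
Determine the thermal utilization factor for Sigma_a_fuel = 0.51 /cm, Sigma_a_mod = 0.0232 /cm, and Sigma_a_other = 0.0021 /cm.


f = Sigma_a_fuel / (Sigma_a_fuel + Sigma_a_mod + Sigma_a_other)
f = 0.51 / (0.51 + 0.0232 + 0.0021)
f = 0.95274

0.95274


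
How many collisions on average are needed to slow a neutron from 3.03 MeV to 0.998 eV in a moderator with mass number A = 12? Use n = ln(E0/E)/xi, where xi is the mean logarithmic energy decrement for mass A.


xi = 1 + (A-1)^2/(2A)*ln((A-1)/(A+1)) = 0.1577690 (for A = 12)
n = ln(E0/E) / xi
n = ln(3.03e6 / 0.998) / 0.1577690
n = ln(3.036072e+06) / 0.1577690 = 94.607

94.607


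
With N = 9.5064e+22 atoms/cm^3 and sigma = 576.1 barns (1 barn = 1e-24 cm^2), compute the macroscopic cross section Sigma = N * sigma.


Sigma = N * sigma_barns * 1e-24
Sigma = 9.5064e+22 * 576.1 * 1e-24
Sigma = 54.766 /cm

54.766


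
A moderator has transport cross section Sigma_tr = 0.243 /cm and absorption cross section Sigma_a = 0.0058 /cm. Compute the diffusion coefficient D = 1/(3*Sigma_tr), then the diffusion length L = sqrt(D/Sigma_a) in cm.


D = 1 / (3 * Sigma_tr) = 1 / (3 * 0.243) = 1.371742 cm
L = sqrt(D / Sigma_a)
L = sqrt(1.371742 / 0.0058)
L = 15.379 cm

15.379


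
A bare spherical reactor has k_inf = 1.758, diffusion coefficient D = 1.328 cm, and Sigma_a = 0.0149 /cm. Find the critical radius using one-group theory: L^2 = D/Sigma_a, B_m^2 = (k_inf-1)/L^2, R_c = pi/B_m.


L^2 = D / Sigma_a = 1.328 / 0.0149 = 89.12752 cm^2
B_m^2 = (k_inf - 1) / L^2 = (1.758 - 1) / 89.12752 = 0.008504668 /cm^2
For a bare sphere: B_g = pi/R, so R_c = pi / sqrt(B_m^2)
R_c = pi / sqrt(0.008504668) = 34.066 cm

34.066


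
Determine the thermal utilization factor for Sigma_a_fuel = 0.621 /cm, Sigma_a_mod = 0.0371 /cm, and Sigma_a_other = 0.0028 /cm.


f = Sigma_a_fuel / (Sigma_a_fuel + Sigma_a_mod + Sigma_a_other)
f = 0.621 / (0.621 + 0.0371 + 0.0028)
f = 0.93963

0.93963


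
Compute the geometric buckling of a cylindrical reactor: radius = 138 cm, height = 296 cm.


B^2 = (2.405/R)^2 + (pi/H)^2
B^2 = (2.405/138)^2 + (pi/296)^2
B^2 = 4.1637e-04 /cm^2

4.1637e-04


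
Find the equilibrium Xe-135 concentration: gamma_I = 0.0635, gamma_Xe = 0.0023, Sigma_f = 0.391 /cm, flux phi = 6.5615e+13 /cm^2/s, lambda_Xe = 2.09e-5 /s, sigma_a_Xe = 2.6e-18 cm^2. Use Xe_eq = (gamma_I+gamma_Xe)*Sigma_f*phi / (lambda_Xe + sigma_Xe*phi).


Xe_eq = (gamma_I + gamma_Xe) * Sigma_f * phi / (lambda_Xe + sigma_Xe * phi)
Numerator = (0.0635 + 0.0023) * 0.391 * 6.5615e+13 = 1.688130e+12
Denominator = 2.09e-5 + 2.6e-18 * 6.5615e+13 = 1.914990e-04
Xe_eq = 1.688130e+12 / 1.914990e-04 = 8.8153e+15 /cm^3

8.8153e+15


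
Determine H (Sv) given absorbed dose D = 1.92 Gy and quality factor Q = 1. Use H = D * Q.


H = D * Q
H = 1.92 * 1
H = 1.9200 Sv

1.9200


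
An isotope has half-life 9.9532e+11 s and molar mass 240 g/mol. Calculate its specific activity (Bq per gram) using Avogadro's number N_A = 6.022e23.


lambda = ln(2) / t_half = ln(2) / 9.9532e+11 = 6.964064e-13 /s
SA = lambda * N_A / M
SA = 6.964064e-13 * 6.022e23 / 240
SA = 1.7474e+09 Bq/g

1.7474e+09


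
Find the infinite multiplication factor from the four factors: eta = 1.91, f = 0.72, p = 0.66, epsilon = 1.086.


k_inf = eta * f * p * epsilon
k_inf = 1.91 * 0.72 * 0.66 * 1.086
k_inf = 0.98569

0.98569


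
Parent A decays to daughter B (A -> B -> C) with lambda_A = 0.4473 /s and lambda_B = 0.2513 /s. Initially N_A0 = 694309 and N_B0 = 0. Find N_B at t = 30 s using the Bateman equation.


N_B(t) = lambda_A * N_A0 / (lambda_B - lambda_A) * [exp(-lambda_A*t) - exp(-lambda_B*t)]
exp(-0.4473*30) = 1.486628e-06; exp(-0.2513*30) = 5.319293e-04
N_B = 0.4473 * 694309 / (0.2513 - 0.4473) * (1.486628e-06 - 5.319293e-04)
N_B = 840.49

840.49


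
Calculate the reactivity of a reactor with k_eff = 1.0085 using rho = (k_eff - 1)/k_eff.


rho = (k_eff - 1) / k_eff
rho = (1.0085 - 1) / 1.0085
rho = 0.0084284

0.0084284


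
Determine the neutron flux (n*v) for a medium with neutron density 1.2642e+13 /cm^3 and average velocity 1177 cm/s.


phi = n * v
phi = 1.2642e+13 * 1177
phi = 1.4880e+16 /cm^2/s

1.4880e+16


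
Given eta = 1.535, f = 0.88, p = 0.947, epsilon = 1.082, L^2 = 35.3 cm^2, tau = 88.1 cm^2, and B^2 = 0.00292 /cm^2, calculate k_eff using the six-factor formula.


k_inf = eta*f*p*eps = 1.535*0.88*0.947*1.082 = 1.384103
P_TNL = 1/(1 + L^2*B^2) = 1/(1 + 35.3*0.00292) = 0.9065558
P_FNL = exp(-B^2*tau) = exp(-0.00292*88.1) = 0.7731733
k_eff = k_inf * P_TNL * P_FNL = 1.384103 * 0.9065558 * 0.7731733
k_eff = 0.97015

0.97015


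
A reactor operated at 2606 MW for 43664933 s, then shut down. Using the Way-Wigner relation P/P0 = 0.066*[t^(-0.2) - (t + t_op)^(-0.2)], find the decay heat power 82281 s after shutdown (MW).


P/P0 = 0.066 * [t^(-0.2) - (t + t_op)^(-0.2)]
P/P0 = 0.066 * [82281^(-0.2) - (82281 + 43664933)^(-0.2)]
P/P0 = 0.066 * [0.1039777 - 0.02963534] = 0.004906596
P = 2606 * 0.004906596 = 12.787 MW

12.787


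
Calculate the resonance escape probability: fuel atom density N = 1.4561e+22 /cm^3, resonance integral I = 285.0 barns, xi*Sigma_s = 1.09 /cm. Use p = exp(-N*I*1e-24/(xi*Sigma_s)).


p = exp(-N * I * 1e-24 / (xi*Sigma_s))
p = exp(-1.4561e+22 * 285.0 * 1e-24 / 1.09)
p = 0.022210

0.022210


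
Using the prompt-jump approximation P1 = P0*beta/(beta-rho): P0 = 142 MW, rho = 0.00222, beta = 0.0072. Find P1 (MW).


P1/P0 = beta / (beta - rho)
P1/P0 = 0.0072 / (0.0072 - 0.00222) = 1.445783
P1 = 142 * 1.445783 = 205.30 MW

205.30


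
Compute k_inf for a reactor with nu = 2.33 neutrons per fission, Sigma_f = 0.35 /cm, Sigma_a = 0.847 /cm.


k_inf = nu * Sigma_f / Sigma_a
k_inf = 2.33 * 0.35 / 0.847
k_inf = 0.96281

0.96281


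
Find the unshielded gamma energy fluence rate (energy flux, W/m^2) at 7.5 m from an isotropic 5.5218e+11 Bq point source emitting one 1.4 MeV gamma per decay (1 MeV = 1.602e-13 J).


psi = A * E * 1.602e-13 / (4*pi*r^2)
psi = 5.5218e+11 * 1.4 * 1.602e-13 / (4*pi*7.5^2)
psi = 1.7520e-04 W/m^2

1.7520e-04


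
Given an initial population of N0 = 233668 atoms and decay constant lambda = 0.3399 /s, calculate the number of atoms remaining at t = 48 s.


N = N0 * exp(-lambda * t)
N = 233668 * exp(-0.3399 * 48)
N = 0.019187

0.019187


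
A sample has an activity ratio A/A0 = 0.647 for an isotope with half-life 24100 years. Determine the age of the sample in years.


lambda = ln(2) / t_half = ln(2) / 24100 = 2.876129e-05 /yr
t = -ln(A/A0) / lambda
t = -ln(0.647) / 2.876129e-05
t = 15139 yr

15139


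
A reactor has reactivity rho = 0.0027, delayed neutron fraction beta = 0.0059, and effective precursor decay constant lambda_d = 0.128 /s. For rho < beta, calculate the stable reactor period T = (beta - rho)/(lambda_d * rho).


T = (beta - rho) / (lambda_d * rho)
T = (0.0059 - 0.0027) / (0.128 * 0.0027)
T = 9.2593 s

9.2593


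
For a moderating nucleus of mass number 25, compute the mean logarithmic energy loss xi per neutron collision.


xi = 1 + (A-1)^2/(2A) * ln((A-1)/(A+1))
xi = 1 + (25-1)^2/(2*25) * ln((25-1)/(25 +1))
xi = 0.077908

0.077908


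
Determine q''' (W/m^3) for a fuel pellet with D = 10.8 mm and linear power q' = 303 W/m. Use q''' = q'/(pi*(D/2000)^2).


r = D / 2 / 1000 = 10.8 / 2 / 1000 = 0.0054 m
q''' = q' / (pi * r^2)
q''' = 303 / (pi * 0.0054^2)
q''' = 3.3075e+06 W/m^3

3.3075e+06


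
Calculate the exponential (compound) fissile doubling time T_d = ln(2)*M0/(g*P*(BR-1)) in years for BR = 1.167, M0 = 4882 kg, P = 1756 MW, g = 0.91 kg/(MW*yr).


Breeding gain G = BR - 1 = 1.167 - 1 = 0.167
Fissile production rate = g * P * G = 0.91 * 1756 * 0.167 = 266.85932 kg/yr
T_d = ln(2) * M0 / (g * P * G)
T_d = ln(2) * 4882 / 266.85932 = 12.681 yr

12.681


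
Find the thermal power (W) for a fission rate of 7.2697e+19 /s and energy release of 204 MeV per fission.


P = fission_rate * E_MeV * 1.602e-13
P = 7.2697e+19 * 204 * 1.602e-13
P = 2.3758e+09 W

2.3758e+09


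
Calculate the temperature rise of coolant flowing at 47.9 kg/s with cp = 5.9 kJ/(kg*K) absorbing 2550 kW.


dT = Q / (m_dot * cp)
dT = 2550 / (47.9 * 5.9)
dT = 9.0230 C

9.0230


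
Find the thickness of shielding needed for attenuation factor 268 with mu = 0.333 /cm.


x = ln(factor) / mu
x = ln(268) / 0.333
x = 16.790 cm

16.790


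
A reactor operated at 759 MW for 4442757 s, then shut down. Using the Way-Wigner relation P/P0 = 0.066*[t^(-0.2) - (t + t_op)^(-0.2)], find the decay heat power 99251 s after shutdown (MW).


P/P0 = 0.066 * [t^(-0.2) - (t + t_op)^(-0.2)]
P/P0 = 0.066 * [99251^(-0.2) - (99251 + 4442757)^(-0.2)]
P/P0 = 0.066 * [0.1001505 - 0.04661765] = 0.003533168
P = 759 * 0.003533168 = 2.6817 MW

2.6817


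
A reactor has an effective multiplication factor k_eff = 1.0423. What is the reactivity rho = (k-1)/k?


rho = (k_eff - 1) / k_eff
rho = (1.0423 - 1) / 1.0423
rho = 0.040583

0.040583


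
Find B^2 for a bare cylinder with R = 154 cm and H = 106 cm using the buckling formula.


B^2 = (2.405/R)^2 + (pi/H)^2
B^2 = (2.405/154)^2 + (pi/106)^2
B^2 = 0.0011223 /cm^2

0.0011223


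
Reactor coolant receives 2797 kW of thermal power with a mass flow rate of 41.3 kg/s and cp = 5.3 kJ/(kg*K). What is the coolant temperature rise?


dT = Q / (m_dot * cp)
dT = 2797 / (41.3 * 5.3)
dT = 12.778 C

12.778


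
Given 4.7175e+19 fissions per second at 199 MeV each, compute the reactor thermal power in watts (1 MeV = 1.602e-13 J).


P = fission_rate * E_MeV * 1.602e-13
P = 4.7175e+19 * 199 * 1.602e-13
P = 1.5039e+09 W

1.5039e+09


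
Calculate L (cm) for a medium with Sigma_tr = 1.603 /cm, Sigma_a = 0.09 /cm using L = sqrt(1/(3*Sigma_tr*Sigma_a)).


D = 1 / (3 * Sigma_tr) = 1 / (3 * 1.603) = 0.2079434 cm
L = sqrt(D / Sigma_a)
L = sqrt(0.2079434 / 0.09)
L = 1.5200 cm

1.5200


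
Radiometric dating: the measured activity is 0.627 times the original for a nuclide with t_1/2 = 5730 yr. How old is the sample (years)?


lambda = ln(2) / t_half = ln(2) / 5730 = 1.209681e-04 /yr
t = -ln(A/A0) / lambda
t = -ln(0.627) / 1.209681e-04
t = 3858.9 yr

3858.9


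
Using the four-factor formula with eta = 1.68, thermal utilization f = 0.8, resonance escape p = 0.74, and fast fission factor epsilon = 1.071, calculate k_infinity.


k_inf = eta * f * p * epsilon
k_inf = 1.68 * 0.8 * 0.74 * 1.071
k_inf = 1.0652

1.0652


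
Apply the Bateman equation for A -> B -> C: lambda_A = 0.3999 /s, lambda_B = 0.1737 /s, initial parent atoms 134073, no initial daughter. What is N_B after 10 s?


N_B(t) = lambda_A * N_A0 / (lambda_B - lambda_A) * [exp(-lambda_A*t) - exp(-lambda_B*t)]
exp(-0.3999*10) = 0.01833396; exp(-0.1737*10) = 0.1760478
N_B = 0.3999 * 134073 / (0.1737 - 0.3999) * (0.01833396 - 0.1760478)
N_B = 37383

37383


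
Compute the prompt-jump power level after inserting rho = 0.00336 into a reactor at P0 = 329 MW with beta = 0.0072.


P1/P0 = beta / (beta - rho)
P1/P0 = 0.0072 / (0.0072 - 0.00336) = 1.875000
P1 = 329 * 1.875000 = 616.88 MW

616.88


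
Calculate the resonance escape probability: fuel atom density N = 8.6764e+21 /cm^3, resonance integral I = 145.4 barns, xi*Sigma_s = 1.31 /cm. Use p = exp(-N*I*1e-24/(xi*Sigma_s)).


p = exp(-N * I * 1e-24 / (xi*Sigma_s))
p = exp(-8.6764e+21 * 145.4 * 1e-24 / 1.31)
p = 0.38174

0.38174


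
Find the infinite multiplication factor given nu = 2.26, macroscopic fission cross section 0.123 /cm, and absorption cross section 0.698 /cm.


k_inf = nu * Sigma_f / Sigma_a
k_inf = 2.26 * 0.123 / 0.698
k_inf = 0.39825

0.39825


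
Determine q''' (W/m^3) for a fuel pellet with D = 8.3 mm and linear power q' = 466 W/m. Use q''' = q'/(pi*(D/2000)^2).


r = D / 2 / 1000 = 8.3 / 2 / 1000 = 0.00415 m
q''' = q' / (pi * r^2)
q''' = 466 / (pi * 0.00415^2)
q''' = 8.6127e+06 W/m^3

8.6127e+06


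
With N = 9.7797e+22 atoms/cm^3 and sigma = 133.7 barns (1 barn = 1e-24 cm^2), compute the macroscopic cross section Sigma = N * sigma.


Sigma = N * sigma_barns * 1e-24
Sigma = 9.7797e+22 * 133.7 * 1e-24
Sigma = 13.075 /cm

13.075


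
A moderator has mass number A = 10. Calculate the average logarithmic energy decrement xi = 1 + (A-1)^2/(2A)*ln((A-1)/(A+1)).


xi = 1 + (A-1)^2/(2A) * ln((A-1)/(A+1))
xi = 1 + (10-1)^2/(2*10) * ln((10-1)/(10 +1))
xi = 0.18728

0.18728


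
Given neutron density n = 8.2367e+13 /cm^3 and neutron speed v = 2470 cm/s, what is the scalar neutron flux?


phi = n * v
phi = 8.2367e+13 * 2470
phi = 2.0345e+17 /cm^2/s

2.0345e+17


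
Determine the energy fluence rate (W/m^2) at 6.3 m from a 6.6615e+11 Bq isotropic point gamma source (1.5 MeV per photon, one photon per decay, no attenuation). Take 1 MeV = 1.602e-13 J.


psi = A * E * 1.602e-13 / (4*pi*r^2)
psi = 6.6615e+11 * 1.5 * 1.602e-13 / (4*pi*6.3^2)
psi = 3.2095e-04 W/m^2

3.2095e-04


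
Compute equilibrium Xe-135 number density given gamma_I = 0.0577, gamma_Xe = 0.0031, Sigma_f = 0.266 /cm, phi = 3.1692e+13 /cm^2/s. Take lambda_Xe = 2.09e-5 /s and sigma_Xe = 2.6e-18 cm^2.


Xe_eq = (gamma_I + gamma_Xe) * Sigma_f * phi / (lambda_Xe + sigma_Xe * phi)
Numerator = (0.0577 + 0.0031) * 0.266 * 3.1692e+13 = 5.125484e+11
Denominator = 2.09e-5 + 2.6e-18 * 3.1692e+13 = 1.032992e-04
Xe_eq = 5.125484e+11 / 1.032992e-04 = 4.9618e+15 /cm^3

4.9618e+15


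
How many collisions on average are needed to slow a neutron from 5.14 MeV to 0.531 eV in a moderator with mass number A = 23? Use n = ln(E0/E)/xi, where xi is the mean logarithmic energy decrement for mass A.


xi = 1 + (A-1)^2/(2A)*ln((A-1)/(A+1)) = 0.08448899 (for A = 23)
n = ln(E0/E) / xi
n = ln(5.14e6 / 0.531) / 0.08448899
n = ln(9.679849e+06) / 0.08448899 = 190.39

190.39


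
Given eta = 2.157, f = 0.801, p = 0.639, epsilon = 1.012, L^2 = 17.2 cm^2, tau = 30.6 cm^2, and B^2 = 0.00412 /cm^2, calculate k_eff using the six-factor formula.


k_inf = eta*f*p*eps = 2.157*0.801*0.639*1.012 = 1.117285
P_TNL = 1/(1 + L^2*B^2) = 1/(1 + 17.2*0.00412) = 0.9338254
P_FNL = exp(-B^2*tau) = exp(-0.00412*30.6) = 0.8815514
k_eff = k_inf * P_TNL * P_FNL = 1.117285 * 0.9338254 * 0.8815514
k_eff = 0.91977

0.91977


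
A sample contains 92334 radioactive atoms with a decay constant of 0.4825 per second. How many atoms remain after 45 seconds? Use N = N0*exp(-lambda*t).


N = N0 * exp(-lambda * t)
N = 92334 * exp(-0.4825 * 45)
N = 3.4335e-05

3.4335e-05


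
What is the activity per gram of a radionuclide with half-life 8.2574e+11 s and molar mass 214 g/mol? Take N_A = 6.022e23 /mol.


lambda = ln(2) / t_half = ln(2) / 8.2574e+11 = 8.394255e-13 /s
SA = lambda * N_A / M
SA = 8.394255e-13 * 6.022e23 / 214
SA = 2.3622e+09 Bq/g

2.3622e+09


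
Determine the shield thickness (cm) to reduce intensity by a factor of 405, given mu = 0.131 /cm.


x = ln(factor) / mu
x = ln(405) / 0.131
x = 45.831 cm

45.831


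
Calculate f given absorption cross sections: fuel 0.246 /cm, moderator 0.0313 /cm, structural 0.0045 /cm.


f = Sigma_a_fuel / (Sigma_a_fuel + Sigma_a_mod + Sigma_a_other)
f = 0.246 / (0.246 + 0.0313 + 0.0045)
f = 0.87296

0.87296


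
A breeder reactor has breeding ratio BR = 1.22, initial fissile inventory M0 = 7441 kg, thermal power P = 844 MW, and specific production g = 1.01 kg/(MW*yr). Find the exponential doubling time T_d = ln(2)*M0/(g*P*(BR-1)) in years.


Breeding gain G = BR - 1 = 1.22 - 1 = 0.22
Fissile production rate = g * P * G = 1.01 * 844 * 0.22 = 187.5368 kg/yr
T_d = ln(2) * M0 / (g * P * G)
T_d = ln(2) * 7441 / 187.5368 = 27.502 yr

27.502


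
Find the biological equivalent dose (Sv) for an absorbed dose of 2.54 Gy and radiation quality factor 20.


H = D * Q
H = 2.54 * 20
H = 50.800 Sv

50.800


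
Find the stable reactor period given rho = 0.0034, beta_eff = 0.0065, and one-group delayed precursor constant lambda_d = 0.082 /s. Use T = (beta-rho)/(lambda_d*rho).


T = (beta - rho) / (lambda_d * rho)
T = (0.0065 - 0.0034) / (0.082 * 0.0034)
T = 11.119 s

11.119


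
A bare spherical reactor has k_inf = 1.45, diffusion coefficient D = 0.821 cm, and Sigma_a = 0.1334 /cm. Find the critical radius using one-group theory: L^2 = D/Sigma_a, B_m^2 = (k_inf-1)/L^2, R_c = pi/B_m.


L^2 = D / Sigma_a = 0.821 / 0.1334 = 6.154423 cm^2
B_m^2 = (k_inf - 1) / L^2 = (1.45 - 1) / 6.154423 = 0.07311815 /cm^2
For a bare sphere: B_g = pi/R, so R_c = pi / sqrt(B_m^2)
R_c = pi / sqrt(0.07311815) = 11.618 cm

11.618


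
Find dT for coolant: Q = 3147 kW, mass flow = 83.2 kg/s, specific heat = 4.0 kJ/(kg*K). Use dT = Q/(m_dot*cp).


dT = Q / (m_dot * cp)
dT = 3147 / (83.2 * 4.0)
dT = 9.4561 C

9.4561


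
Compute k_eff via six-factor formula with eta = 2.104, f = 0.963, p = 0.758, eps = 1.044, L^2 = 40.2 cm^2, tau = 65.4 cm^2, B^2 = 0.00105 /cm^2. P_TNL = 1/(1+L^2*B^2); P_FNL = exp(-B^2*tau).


k_inf = eta*f*p*eps = 2.104*0.963*0.758*1.044 = 1.603399
P_TNL = 1/(1 + L^2*B^2) = 1/(1 + 40.2*0.00105) = 0.9594995
P_FNL = exp(-B^2*tau) = exp(-0.00105*65.4) = 0.9336347
k_eff = k_inf * P_TNL * P_FNL = 1.603399 * 0.9594995 * 0.9336347
k_eff = 1.4364

1.4364


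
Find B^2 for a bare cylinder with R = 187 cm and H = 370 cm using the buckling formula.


B^2 = (2.405/R)^2 + (pi/H)^2
B^2 = (2.405/187)^2 + (pi/370)^2
B^2 = 2.3750e-04 /cm^2

2.3750e-04


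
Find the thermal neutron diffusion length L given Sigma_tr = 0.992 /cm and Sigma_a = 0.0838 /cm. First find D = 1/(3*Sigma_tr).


D = 1 / (3 * Sigma_tr) = 1 / (3 * 0.992) = 0.3360215 cm
L = sqrt(D / Sigma_a)
L = sqrt(0.3360215 / 0.0838)
L = 2.0024 cm

2.0024


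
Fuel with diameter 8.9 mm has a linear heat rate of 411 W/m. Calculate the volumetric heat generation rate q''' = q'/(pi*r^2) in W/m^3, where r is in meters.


r = D / 2 / 1000 = 8.9 / 2 / 1000 = 0.00445 m
q''' = q' / (pi * r^2)
q''' = 411 / (pi * 0.00445^2)
q''' = 6.6065e+06 W/m^3

6.6065e+06


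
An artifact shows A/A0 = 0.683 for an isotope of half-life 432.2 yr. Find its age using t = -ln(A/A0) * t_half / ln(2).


lambda = ln(2) / t_half = ln(2) / 432.2 = 0.001603765 /yr
t = -ln(A/A0) / lambda
t = -ln(0.683) / 0.001603765
t = 237.73 yr

237.73


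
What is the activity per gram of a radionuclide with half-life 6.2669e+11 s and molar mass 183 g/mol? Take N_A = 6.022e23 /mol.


lambda = ln(2) / t_half = ln(2) / 6.2669e+11 = 1.106045e-12 /s
SA = lambda * N_A / M
SA = 1.106045e-12 * 6.022e23 / 183
SA = 3.6397e+09 Bq/g

3.6397e+09


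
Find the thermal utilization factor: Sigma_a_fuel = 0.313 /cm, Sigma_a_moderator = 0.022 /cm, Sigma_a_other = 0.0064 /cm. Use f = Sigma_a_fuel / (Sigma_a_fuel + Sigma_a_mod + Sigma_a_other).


f = Sigma_a_fuel / (Sigma_a_fuel + Sigma_a_mod + Sigma_a_other)
f = 0.313 / (0.313 + 0.022 + 0.0064)
f = 0.91681

0.91681


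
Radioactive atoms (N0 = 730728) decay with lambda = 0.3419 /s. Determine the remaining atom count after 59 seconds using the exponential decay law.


N = N0 * exp(-lambda * t)
N = 730728 * exp(-0.3419 * 59)
N = 0.0012680

0.0012680


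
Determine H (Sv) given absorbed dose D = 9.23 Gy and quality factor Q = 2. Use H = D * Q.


H = D * Q
H = 9.23 * 2
H = 18.460 Sv

18.460


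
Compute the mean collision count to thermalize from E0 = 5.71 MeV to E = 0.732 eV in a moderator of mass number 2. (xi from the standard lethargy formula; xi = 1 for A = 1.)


xi = 1 + (A-1)^2/(2A)*ln((A-1)/(A+1)) = 0.7253469 (for A = 2)
n = ln(E0/E) / xi
n = ln(5.71e6 / 0.732) / 0.7253469
n = ln(7.800546e+06) / 0.7253469 = 21.879

21.879


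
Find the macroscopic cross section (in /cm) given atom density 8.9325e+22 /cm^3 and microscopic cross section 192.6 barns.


Sigma = N * sigma_barns * 1e-24
Sigma = 8.9325e+22 * 192.6 * 1e-24
Sigma = 17.204 /cm

17.204


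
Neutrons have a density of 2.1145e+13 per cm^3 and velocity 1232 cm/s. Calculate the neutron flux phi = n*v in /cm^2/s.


phi = n * v
phi = 2.1145e+13 * 1232
phi = 2.6051e+16 /cm^2/s

2.6051e+16


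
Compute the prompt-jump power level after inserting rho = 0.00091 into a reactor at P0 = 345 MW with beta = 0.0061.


P1/P0 = beta / (beta - rho)
P1/P0 = 0.0061 / (0.0061 - 0.00091) = 1.175337
P1 = 345 * 1.175337 = 405.49 MW

405.49


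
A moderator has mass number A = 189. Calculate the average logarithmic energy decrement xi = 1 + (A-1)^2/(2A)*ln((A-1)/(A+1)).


xi = 1 + (A-1)^2/(2A) * ln((A-1)/(A+1))
xi = 1 + (189-1)^2/(2*189) * ln((189-1)/(189 +1))
xi = 0.010545

0.010545


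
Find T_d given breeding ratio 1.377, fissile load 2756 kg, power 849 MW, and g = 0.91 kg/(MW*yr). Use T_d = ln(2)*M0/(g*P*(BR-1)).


Breeding gain G = BR - 1 = 1.377 - 1 = 0.377
Fissile production rate = g * P * G = 0.91 * 849 * 0.377 = 291.26643 kg/yr
T_d = ln(2) * M0 / (g * P * G)
T_d = ln(2) * 2756 / 291.26643 = 6.5586 yr

6.5586


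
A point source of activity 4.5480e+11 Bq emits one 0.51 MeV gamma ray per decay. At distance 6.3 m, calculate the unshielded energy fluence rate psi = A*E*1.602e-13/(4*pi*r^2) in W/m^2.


psi = A * E * 1.602e-13 / (4*pi*r^2)
psi = 4.5480e+11 * 0.51 * 1.602e-13 / (4*pi*6.3^2)
psi = 7.4501e-05 W/m^2

7.4501e-05


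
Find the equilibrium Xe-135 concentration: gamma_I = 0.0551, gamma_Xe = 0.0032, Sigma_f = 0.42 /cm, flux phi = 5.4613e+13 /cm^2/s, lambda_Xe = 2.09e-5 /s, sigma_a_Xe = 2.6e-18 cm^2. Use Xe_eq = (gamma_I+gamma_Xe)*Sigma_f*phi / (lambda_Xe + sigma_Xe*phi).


Xe_eq = (gamma_I + gamma_Xe) * Sigma_f * phi / (lambda_Xe + sigma_Xe * phi)
Numerator = (0.0551 + 0.0032) * 0.42 * 5.4613e+13 = 1.337254e+12
Denominator = 2.09e-5 + 2.6e-18 * 5.4613e+13 = 1.628938e-04
Xe_eq = 1.337254e+12 / 1.628938e-04 = 8.2094e+15 /cm^3

8.2094e+15


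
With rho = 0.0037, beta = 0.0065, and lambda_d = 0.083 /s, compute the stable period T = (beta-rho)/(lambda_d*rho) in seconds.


T = (beta - rho) / (lambda_d * rho)
T = (0.0065 - 0.0037) / (0.083 * 0.0037)
T = 9.1176 s

9.1176


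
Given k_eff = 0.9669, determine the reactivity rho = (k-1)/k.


rho = (k_eff - 1) / k_eff
rho = (0.9669 - 1) / 0.9669
rho = -0.034233

-0.034233


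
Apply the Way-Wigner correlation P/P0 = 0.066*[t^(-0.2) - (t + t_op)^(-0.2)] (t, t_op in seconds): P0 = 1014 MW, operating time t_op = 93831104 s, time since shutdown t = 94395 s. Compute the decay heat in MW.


P/P0 = 0.066 * [t^(-0.2) - (t + t_op)^(-0.2)]
P/P0 = 0.066 * [94395^(-0.2) - (94395 + 93831104)^(-0.2)]
P/P0 = 0.066 * [0.1011603 - 0.02543568] = 0.004997825
P = 1014 * 0.004997825 = 5.0678 MW

5.0678


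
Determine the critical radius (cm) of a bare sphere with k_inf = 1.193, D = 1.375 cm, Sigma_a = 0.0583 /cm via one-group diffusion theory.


L^2 = D / Sigma_a = 1.375 / 0.0583 = 23.58491 cm^2
B_m^2 = (k_inf - 1) / L^2 = (1.193 - 1) / 23.58491 = 0.008183198 /cm^2
For a bare sphere: B_g = pi/R, so R_c = pi / sqrt(B_m^2)
R_c = pi / sqrt(0.008183198) = 34.729 cm

34.729


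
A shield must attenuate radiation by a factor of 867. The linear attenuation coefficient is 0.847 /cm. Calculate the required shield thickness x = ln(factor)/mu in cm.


x = ln(factor) / mu
x = ln(867) / 0.847
x = 7.9871 cm

7.9871


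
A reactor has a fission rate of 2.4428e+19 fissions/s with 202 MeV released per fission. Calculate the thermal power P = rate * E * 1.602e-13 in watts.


P = fission_rate * E_MeV * 1.602e-13
P = 2.4428e+19 * 202 * 1.602e-13
P = 7.9050e+08 W

7.9050e+08


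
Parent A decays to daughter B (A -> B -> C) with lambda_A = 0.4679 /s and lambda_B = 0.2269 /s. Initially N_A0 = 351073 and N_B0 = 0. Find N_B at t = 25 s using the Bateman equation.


N_B(t) = lambda_A * N_A0 / (lambda_B - lambda_A) * [exp(-lambda_A*t) - exp(-lambda_B*t)]
exp(-0.4679*25) = 8.314580e-06; exp(-0.2269*25) = 0.003439256
N_B = 0.4679 * 351073 / (0.2269 - 0.4679) * (8.314580e-06 - 0.003439256)
N_B = 2338.6

2338.6


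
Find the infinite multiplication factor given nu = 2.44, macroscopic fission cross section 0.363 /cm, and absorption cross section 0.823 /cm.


k_inf = nu * Sigma_f / Sigma_a
k_inf = 2.44 * 0.363 / 0.823
k_inf = 1.0762

1.0762


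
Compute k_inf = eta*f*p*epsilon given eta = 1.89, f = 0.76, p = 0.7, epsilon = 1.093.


k_inf = eta * f * p * epsilon
k_inf = 1.89 * 0.76 * 0.7 * 1.093
k_inf = 1.0990

1.0990


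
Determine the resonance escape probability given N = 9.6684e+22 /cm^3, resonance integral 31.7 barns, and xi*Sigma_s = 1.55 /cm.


p = exp(-N * I * 1e-24 / (xi*Sigma_s))
p = exp(-9.6684e+22 * 31.7 * 1e-24 / 1.55)
p = 0.13844

0.13844


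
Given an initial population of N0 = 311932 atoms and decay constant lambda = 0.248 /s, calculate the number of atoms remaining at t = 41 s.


N = N0 * exp(-lambda * t)
N = 311932 * exp(-0.248 * 41)
N = 11.972

11.972


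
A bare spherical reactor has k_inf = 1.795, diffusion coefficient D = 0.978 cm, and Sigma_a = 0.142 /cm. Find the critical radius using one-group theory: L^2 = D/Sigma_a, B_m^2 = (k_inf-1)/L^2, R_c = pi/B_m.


L^2 = D / Sigma_a = 0.978 / 0.142 = 6.887324 cm^2
B_m^2 = (k_inf - 1) / L^2 = (1.795 - 1) / 6.887324 = 0.1154294 /cm^2
For a bare sphere: B_g = pi/R, so R_c = pi / sqrt(B_m^2)
R_c = pi / sqrt(0.1154294) = 9.2468 cm

9.2468


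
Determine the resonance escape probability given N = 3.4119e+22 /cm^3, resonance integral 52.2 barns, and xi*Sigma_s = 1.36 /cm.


p = exp(-N * I * 1e-24 / (xi*Sigma_s))
p = exp(-3.4119e+22 * 52.2 * 1e-24 / 1.36)
p = 0.26994

0.26994


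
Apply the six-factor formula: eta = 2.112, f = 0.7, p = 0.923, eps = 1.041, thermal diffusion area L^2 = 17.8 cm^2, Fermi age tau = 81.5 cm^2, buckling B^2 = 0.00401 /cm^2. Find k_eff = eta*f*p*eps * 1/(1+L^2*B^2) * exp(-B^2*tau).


k_inf = eta*f*p*eps = 2.112*0.7*0.923*1.041 = 1.420510
P_TNL = 1/(1 + L^2*B^2) = 1/(1 + 17.8*0.00401) = 0.9333774
P_FNL = exp(-B^2*tau) = exp(-0.00401*81.5) = 0.7212172
k_eff = k_inf * P_TNL * P_FNL = 1.420510 * 0.9333774 * 0.7212172
k_eff = 0.95624

0.95624


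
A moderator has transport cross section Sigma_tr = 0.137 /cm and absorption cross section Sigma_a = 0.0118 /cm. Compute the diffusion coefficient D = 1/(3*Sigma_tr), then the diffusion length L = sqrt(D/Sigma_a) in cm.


D = 1 / (3 * Sigma_tr) = 1 / (3 * 0.137) = 2.433090 cm
L = sqrt(D / Sigma_a)
L = sqrt(2.433090 / 0.0118)
L = 14.359 cm

14.359


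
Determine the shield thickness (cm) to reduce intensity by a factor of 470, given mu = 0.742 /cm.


x = ln(factor) / mu
x = ln(470) / 0.742
x = 8.2921 cm

8.2921


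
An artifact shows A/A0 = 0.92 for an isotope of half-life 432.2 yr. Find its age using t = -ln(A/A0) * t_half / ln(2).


lambda = ln(2) / t_half = ln(2) / 432.2 = 0.001603765 /yr
t = -ln(A/A0) / lambda
t = -ln(0.92) / 0.001603765
t = 51.991 yr

51.991


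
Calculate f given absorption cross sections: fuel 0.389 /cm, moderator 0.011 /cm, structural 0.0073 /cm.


f = Sigma_a_fuel / (Sigma_a_fuel + Sigma_a_mod + Sigma_a_other)
f = 0.389 / (0.389 + 0.011 + 0.0073)
f = 0.95507

0.95507


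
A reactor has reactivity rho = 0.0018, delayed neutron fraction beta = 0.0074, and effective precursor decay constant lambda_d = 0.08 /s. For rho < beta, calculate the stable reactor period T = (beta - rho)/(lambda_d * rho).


T = (beta - rho) / (lambda_d * rho)
T = (0.0074 - 0.0018) / (0.08 * 0.0018)
T = 38.889 s

38.889


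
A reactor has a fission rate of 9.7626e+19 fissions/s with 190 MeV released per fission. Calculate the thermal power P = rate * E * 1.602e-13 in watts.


P = fission_rate * E_MeV * 1.602e-13
P = 9.7626e+19 * 190 * 1.602e-13
P = 2.9715e+09 W

2.9715e+09


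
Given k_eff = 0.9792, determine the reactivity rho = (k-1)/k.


rho = (k_eff - 1) / k_eff
rho = (0.9792 - 1) / 0.9792
rho = -0.021242

-0.021242


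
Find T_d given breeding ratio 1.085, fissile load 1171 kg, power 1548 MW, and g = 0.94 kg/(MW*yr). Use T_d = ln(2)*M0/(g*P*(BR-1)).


Breeding gain G = BR - 1 = 1.085 - 1 = 0.085
Fissile production rate = g * P * G = 0.94 * 1548 * 0.085 = 123.6852 kg/yr
T_d = ln(2) * M0 / (g * P * G)
T_d = ln(2) * 1171 / 123.6852 = 6.5624 yr

6.5624


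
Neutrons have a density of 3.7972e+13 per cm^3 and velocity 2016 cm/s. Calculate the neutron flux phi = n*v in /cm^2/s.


phi = n * v
phi = 3.7972e+13 * 2016
phi = 7.6552e+16 /cm^2/s

7.6552e+16


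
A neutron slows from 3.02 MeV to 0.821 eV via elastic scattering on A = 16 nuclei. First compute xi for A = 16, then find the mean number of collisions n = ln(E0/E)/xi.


xi = 1 + (A-1)^2/(2A)*ln((A-1)/(A+1)) = 0.1199467 (for A = 16)
n = ln(E0/E) / xi
n = ln(3.02e6 / 0.821) / 0.1199467
n = ln(3.678441e+06) / 0.1199467 = 126.04

126.04


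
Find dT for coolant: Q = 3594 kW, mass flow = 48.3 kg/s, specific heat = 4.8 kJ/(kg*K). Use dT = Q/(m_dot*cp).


dT = Q / (m_dot * cp)
dT = 3594 / (48.3 * 4.8)
dT = 15.502 C

15.502


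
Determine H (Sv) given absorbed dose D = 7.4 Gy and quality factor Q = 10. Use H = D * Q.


H = D * Q
H = 7.4 * 10
H = 74.000 Sv

74.000


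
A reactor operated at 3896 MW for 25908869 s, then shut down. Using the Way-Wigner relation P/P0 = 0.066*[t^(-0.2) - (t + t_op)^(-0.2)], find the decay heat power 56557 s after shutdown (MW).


P/P0 = 0.066 * [t^(-0.2) - (t + t_op)^(-0.2)]
P/P0 = 0.066 * [56557^(-0.2) - (56557 + 25908869)^(-0.2)]
P/P0 = 0.066 * [0.1120734 - 0.03289432] = 0.005225819
P = 3896 * 0.005225819 = 20.360 MW

20.360


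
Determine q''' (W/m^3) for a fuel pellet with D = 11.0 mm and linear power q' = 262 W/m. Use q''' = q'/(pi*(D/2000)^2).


r = D / 2 / 1000 = 11.0 / 2 / 1000 = 0.0055 m
q''' = q' / (pi * r^2)
q''' = 262 / (pi * 0.0055^2)
q''' = 2.7569e+06 W/m^3

2.7569e+06


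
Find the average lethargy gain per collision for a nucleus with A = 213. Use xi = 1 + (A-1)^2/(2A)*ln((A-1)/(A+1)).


xi = 1 + (A-1)^2/(2A) * ln((A-1)/(A+1))
xi = 1 + (213-1)^2/(2*213) * ln((213-1)/(213 +1))
xi = 0.0093604

0.0093604


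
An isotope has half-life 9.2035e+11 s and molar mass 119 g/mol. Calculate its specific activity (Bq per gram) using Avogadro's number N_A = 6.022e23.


lambda = ln(2) / t_half = ln(2) / 9.2035e+11 = 7.531343e-13 /s
SA = lambda * N_A / M
SA = 7.531343e-13 * 6.022e23 / 119
SA = 3.8112e+09 Bq/g

3.8112e+09


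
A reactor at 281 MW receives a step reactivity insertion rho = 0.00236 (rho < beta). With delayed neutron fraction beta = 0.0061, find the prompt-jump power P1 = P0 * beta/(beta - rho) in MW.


P1/P0 = beta / (beta - rho)
P1/P0 = 0.0061 / (0.0061 - 0.00236) = 1.631016
P1 = 281 * 1.631016 = 458.32 MW

458.32


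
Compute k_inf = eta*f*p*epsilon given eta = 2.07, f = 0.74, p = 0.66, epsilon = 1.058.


k_inf = eta * f * p * epsilon
k_inf = 2.07 * 0.74 * 0.66 * 1.058
k_inf = 1.0696

1.0696


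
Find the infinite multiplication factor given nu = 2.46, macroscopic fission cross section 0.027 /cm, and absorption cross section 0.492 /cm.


k_inf = nu * Sigma_f / Sigma_a
k_inf = 2.46 * 0.027 / 0.492
k_inf = 0.13500

0.13500


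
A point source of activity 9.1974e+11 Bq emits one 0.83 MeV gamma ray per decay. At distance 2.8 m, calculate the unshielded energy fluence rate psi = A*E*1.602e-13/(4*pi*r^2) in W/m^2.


psi = A * E * 1.602e-13 / (4*pi*r^2)
psi = 9.1974e+11 * 0.83 * 1.602e-13 / (4*pi*2.8^2)
psi = 0.0012413 W/m^2

0.0012413


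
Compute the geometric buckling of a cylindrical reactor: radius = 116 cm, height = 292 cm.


B^2 = (2.405/R)^2 + (pi/H)^2
B^2 = (2.405/116)^2 + (pi/292)^2
B^2 = 5.4560e-04 /cm^2

5.4560e-04


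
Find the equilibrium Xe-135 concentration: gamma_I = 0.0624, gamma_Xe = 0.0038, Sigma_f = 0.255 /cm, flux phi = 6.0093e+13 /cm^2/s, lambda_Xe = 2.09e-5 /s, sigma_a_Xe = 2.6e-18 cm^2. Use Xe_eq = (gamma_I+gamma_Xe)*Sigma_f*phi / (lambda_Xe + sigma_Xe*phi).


Xe_eq = (gamma_I + gamma_Xe) * Sigma_f * phi / (lambda_Xe + sigma_Xe * phi)
Numerator = (0.0624 + 0.0038) * 0.255 * 6.0093e+13 = 1.014430e+12
Denominator = 2.09e-5 + 2.6e-18 * 6.0093e+13 = 1.771418e-04
Xe_eq = 1.014430e+12 / 1.771418e-04 = 5.7267e+15 /cm^3

5.7267e+15
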